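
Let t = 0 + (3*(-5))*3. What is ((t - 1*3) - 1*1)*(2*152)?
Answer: -14896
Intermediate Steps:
t = -45 (t = 0 - 15*3 = 0 - 45 = -45)
((t - 1*3) - 1*1)*(2*152) = ((-45 - 1*3) - 1*1)*(2*152) = ((-45 - 3) - 1)*304 = (-48 - 1)*304 = -49*304 = -14896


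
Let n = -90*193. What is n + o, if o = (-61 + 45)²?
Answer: -17114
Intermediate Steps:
n = -17370 (n = -1*17370 = -17370)
o = 256 (o = (-16)² = 256)
n + o = -17370 + 256 = -17114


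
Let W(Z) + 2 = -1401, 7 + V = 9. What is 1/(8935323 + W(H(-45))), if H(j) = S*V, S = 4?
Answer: 1/8933920 ≈ 1.1193e-7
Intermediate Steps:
V = 2 (V = -7 + 9 = 2)
H(j) = 8 (H(j) = 4*2 = 8)
W(Z) = -1403 (W(Z) = -2 - 1401 = -1403)
1/(8935323 + W(H(-45))) = 1/(8935323 - 1403) = 1/8933920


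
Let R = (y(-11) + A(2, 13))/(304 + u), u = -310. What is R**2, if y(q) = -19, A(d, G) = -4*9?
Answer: 3025/36 ≈ 84.028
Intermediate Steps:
A(d, G) = -36
R = 55/6 (R = (-19 - 36)/(304 - 310) = -55/(-6) = -55*(-1/6) = 55/6 ≈ 9.1667)
R**2 = (55/6)**2 = 3025/36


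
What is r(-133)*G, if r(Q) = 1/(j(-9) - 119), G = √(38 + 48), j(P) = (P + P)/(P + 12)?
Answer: -√86/125 ≈ -0.074189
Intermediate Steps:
j(P) = 2*P/(12 + P) (j(P) = (2*P)/(12 + P) = 2*P/(12 + P))
G = √86 ≈ 9.2736
r(Q) = -1/125 (r(Q) = 1/(2*(-9)/(12 - 9) - 119) = 1/(2*(-9)/3 - 119) = 1/(2*(-9)*(⅓) - 119) = 1/(-6 - 119) = 1/(-125) = -1/125)
r(-133)*G = -√86/125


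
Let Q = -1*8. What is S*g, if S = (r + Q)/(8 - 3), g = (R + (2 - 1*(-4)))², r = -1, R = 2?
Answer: -576/5 ≈ -115.20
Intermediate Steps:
Q = -8
g = 64 (g = (2 + (2 - 1*(-4)))² = (2 + (2 + 4))² = (2 + 6)² = 8² = 64)
S = -9/5 (S = (-1 - 8)/(8 - 3) = -9/5 ≈ -1.8000)
S*g = -9/5*64 = -576/5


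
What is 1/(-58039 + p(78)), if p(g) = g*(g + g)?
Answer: -1/45871 ≈ -2.1800e-5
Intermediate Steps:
p(g) = 2*g**2 (p(g) = g*(2*g) = 2*g**2)
1/(-58039 + p(78)) = 1/(-58039 + 2*78**2) = 1/(-58039 + 2*6084) = 1/(-58039 + 12168) = 1/(-45871) = -1/45871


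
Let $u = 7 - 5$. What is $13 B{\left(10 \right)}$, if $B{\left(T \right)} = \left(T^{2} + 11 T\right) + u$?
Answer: $2756$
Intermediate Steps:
$u = 2$ ($u = 7 - 5 = 2$)
$B{\left(T \right)} = 2 + T^{2} + 11 T$ ($B{\left(T \right)} = \left(T^{2} + 11 T\right) + 2 = 2 + T^{2} + 11 T$)
$13 B{\left(10 \right)} = 13 \left(2 + 10^{2} + 11 \cdot 10\right) = 13 \left(2 + 100 + 110\right) = 13 \cdot 212 = 2756$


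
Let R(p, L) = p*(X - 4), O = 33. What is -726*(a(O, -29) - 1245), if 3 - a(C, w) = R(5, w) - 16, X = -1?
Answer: 871926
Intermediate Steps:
R(p, L) = -5*p (R(p, L) = p*(-1 - 4) = p*(-5) = -5*p)
a(C, w) = 44 (a(C, w) = 3 - (-5*5 - 16) = 3 - (-25 - 16) = 3 - 1*(-41) = 3 + 41 = 44)
-726*(a(O, -29) - 1245) = -726*(44 - 1245) = -726*(-1201) = 871926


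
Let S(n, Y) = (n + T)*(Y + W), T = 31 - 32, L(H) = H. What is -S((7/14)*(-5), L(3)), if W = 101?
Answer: 364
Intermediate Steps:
T = -1
S(n, Y) = (-1 + n)*(101 + Y) (S(n, Y) = (n - 1)*(Y + 101) = (-1 + n)*(101 + Y))
-S((7/14)*(-5), L(3)) = -(-101 - 1*3 + 101*((7/14)*(-5)) + 3*((7/14)*(-5))) = -(-101 - 3 + 101*((7*(1/14))*(-5)) + 3*((7*(1/14))*(-5))) = -(-101 - 3 + 101*((1/2)*(-5)) + 3*((1/2)*(-5))) = -(-101 - 3 + 101*(-5/2) + 3*(-5/2)) = -(-101 - 3 - 505/2 - 15/2) = -1*(-364) = 364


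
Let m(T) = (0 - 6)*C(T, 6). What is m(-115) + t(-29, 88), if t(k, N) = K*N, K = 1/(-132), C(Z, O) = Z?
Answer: 2068/3 ≈ 689.33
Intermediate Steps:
K = -1/132 ≈ -0.0075758
m(T) = -6*T (m(T) = (0 - 6)*T = -6*T)
t(k, N) = -N/132
m(-115) + t(-29, 88) = -6*(-115) - 1/132*88 = 690 - 2/3 = 2068/3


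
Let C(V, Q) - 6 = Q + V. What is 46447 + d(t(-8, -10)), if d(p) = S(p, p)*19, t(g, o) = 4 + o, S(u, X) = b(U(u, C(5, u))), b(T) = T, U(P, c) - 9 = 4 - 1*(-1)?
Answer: 46713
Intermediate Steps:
C(V, Q) = 6 + Q + V (C(V, Q) = 6 + (Q + V) = 6 + Q + V)
U(P, c) = 14 (U(P, c) = 9 + (4 - 1*(-1)) = 9 + (4 + 1) = 9 + 5 = 14)
S(u, X) = 14
d(p) = 266 (d(p) = 14*19 = 266)
46447 + d(t(-8, -10)) = 46447 + 266 = 46713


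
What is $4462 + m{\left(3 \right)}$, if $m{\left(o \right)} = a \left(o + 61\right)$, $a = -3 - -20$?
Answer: $5550$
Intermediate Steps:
$a = 17$ ($a = -3 + 20 = 17$)
$m{\left(o \right)} = 1037 + 17 o$ ($m{\left(o \right)} = 17 \left(o + 61\right) = 17 \left(61 + o\right) = 1037 + 17 o$)
$4462 + m{\left(3 \right)} = 4462 + \left(1037 + 17 \cdot 3\right) = 4462 + \left(1037 + 51\right) = 4462 + 1088 = 5550$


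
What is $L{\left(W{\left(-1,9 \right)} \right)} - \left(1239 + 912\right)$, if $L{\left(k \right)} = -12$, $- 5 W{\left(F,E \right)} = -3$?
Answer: $-2163$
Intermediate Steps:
$W{\left(F,E \right)} = \frac{3}{5}$ ($W{\left(F,E \right)} = \left(- \frac{1}{5}\right) \left(-3\right) = \frac{3}{5}$)
$L{\left(W{\left(-1,9 \right)} \right)} - \left(1239 + 912\right) = -12 - \left(1239 + 912\right) = -12 - 2151 = -2163$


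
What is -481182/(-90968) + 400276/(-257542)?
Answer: 21878066869/5857020164 ≈ 3.7354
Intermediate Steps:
-481182/(-90968) + 400276/(-257542) = -481182*(-1/90968) + 400276*(-1/257542) = 240591/45484 - 200138/128771 = 21878066869/5857020164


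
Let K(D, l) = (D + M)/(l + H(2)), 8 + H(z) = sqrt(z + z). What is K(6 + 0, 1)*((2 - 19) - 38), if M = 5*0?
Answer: 66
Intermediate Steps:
H(z) = -8 + sqrt(2)*sqrt(z) (H(z) = -8 + sqrt(z + z) = -8 + sqrt(2*z) = -8 + sqrt(2)*sqrt(z))
M = 0
K(D, l) = D/(-6 + l) (K(D, l) = (D + 0)/(l + (-8 + sqrt(2)*sqrt(2))) = D/(l + (-8 + 2)) = D/(l - 6) = D/(-6 + l))
K(6 + 0, 1)*((2 - 19) - 38) = ((6 + 0)/(-6 + 1))*((2 - 19) - 38) = (6/(-5))*(-17 - 38) = (6*(-1/5))*(-55) = -6/5*(-55) = 66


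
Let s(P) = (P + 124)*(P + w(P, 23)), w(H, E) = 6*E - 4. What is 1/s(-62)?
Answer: 1/4464 ≈ 0.00022401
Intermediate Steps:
w(H, E) = -4 + 6*E
s(P) = (124 + P)*(134 + P) (s(P) = (P + 124)*(P + (-4 + 6*23)) = (124 + P)*(P + (-4 + 138)) = (124 + P)*(P + 134) = (124 + P)*(134 + P))
1/s(-62) = 1/(16616 + (-62)**2 + 258*(-62)) = 1/(16616 + 3844 - 15996) = 1/4464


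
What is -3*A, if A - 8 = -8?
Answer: 0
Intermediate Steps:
A = 0 (A = 8 - 8 = 0)
-3*A = -3*0 = 0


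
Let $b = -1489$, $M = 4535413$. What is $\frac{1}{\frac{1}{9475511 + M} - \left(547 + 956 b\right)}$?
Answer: $\frac{14010924}{19936662163789} \approx 7.0277 \cdot 10^{-7}$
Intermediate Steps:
$\frac{1}{\frac{1}{9475511 + M} - \left(547 + 956 b\right)} = \frac{1}{\frac{1}{9475511 + 4535413} - -1422937} = \frac{1}{\frac{1}{14010924} + \left(-547 + 1423484\right)} = \frac{1}{\frac{1}{14010924} + 1422937} = \frac{1}{\frac{19936662163789}{14010924}} = \frac{14010924}{19936662163789}$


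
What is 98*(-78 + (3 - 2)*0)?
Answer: -7644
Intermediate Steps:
98*(-78 + (3 - 2)*0) = 98*(-78 + 1*0) = 98*(-78 + 0) = 98*(-78) = -7644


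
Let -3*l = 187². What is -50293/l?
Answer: 150879/34969 ≈ 4.3147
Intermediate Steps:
l = -34969/3 (l = -⅓*187² = -⅓*34969 = -34969/3 ≈ -11656.)
-50293/l = -50293/(-34969/3) = -50293*(-3/34969) = 150879/34969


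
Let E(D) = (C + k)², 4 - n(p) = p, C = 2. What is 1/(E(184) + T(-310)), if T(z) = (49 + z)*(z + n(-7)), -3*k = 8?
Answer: 9/702355 ≈ 1.2814e-5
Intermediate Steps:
n(p) = 4 - p
k = -8/3 (k = -⅓*8 = -8/3 ≈ -2.6667)
T(z) = (11 + z)*(49 + z) (T(z) = (49 + z)*(z + (4 - 1*(-7))) = (49 + z)*(z + (4 + 7)) = (49 + z)*(z + 11) = (49 + z)*(11 + z) = (11 + z)*(49 + z))
E(D) = 4/9 (E(D) = (2 - 8/3)² = (-⅔)² = 4/9)
1/(E(184) + T(-310)) = 1/(4/9 + (539 + (-310)² + 60*(-310))) = 1/(4/9 + (539 + 96100 - 18600)) = 1/(4/9 + 78039) = 1/(702355/9) = 9/702355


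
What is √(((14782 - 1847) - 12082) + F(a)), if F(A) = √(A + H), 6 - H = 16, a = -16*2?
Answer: √(853 + I*√42) ≈ 29.206 + 0.1109*I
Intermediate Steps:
a = -32
H = -10 (H = 6 - 1*16 = 6 - 16 = -10)
F(A) = √(-10 + A) (F(A) = √(A - 10) = √(-10 + A))
√(((14782 - 1847) - 12082) + F(a)) = √(((14782 - 1847) - 12082) + √(-10 - 32)) = √((12935 - 12082) + √(-42)) = √(853 + I*√42)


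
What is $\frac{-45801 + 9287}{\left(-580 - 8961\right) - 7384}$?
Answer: $\frac{36514}{16925} \approx 2.1574$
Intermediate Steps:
$\frac{-45801 + 9287}{\left(-580 - 8961\right) - 7384} = - \frac{36514}{\left(-580 - 8961\right) - 7384} = - \frac{36514}{-9541 - 7384} = - \frac{36514}{-16925} = \left(-36514\right) \left(- \frac{1}{16925}\right) = \frac{36514}{16925}$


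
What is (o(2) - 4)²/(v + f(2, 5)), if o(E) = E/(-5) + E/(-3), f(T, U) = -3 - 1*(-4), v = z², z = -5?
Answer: 2888/2925 ≈ 0.98735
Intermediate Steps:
v = 25 (v = (-5)² = 25)
f(T, U) = 1 (f(T, U) = -3 + 4 = 1)
o(E) = -8*E/15 (o(E) = E*(-⅕) + E*(-⅓) = -E/5 - E/3 = -8*E/15)
(o(2) - 4)²/(v + f(2, 5)) = (-8/15*2 - 4)²/(25 + 1) = (-16/15 - 4)²/26 = (-76/15)²*(1/26) = (5776/225)*(1/26) = 2888/2925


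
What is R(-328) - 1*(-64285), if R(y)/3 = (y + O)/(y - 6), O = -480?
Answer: 10736807/167 ≈ 64292.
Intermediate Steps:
R(y) = 3*(-480 + y)/(-6 + y) (R(y) = 3*((y - 480)/(y - 6)) = 3*((-480 + y)/(-6 + y)) = 3*(-480 + y)/(-6 + y))
R(-328) - 1*(-64285) = 3*(-480 - 328)/(-6 - 328) - 1*(-64285) = 3*(-808)/(-334) + 64285 = 3*(-1/334)*(-808) + 64285 = 1212/167 + 64285 = 10736807/167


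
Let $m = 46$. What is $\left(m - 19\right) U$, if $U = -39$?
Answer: $-1053$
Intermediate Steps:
$\left(m - 19\right) U = \left(46 - 19\right) \left(-39\right) = 27 \left(-39\right) = -1053$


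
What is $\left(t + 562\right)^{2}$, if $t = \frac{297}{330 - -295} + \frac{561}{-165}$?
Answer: $\frac{122095734084}{390625} \approx 3.1257 \cdot 10^{5}$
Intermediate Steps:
$t = - \frac{1828}{625}$ ($t = \frac{297}{330 + 295} + 561 \left(- \frac{1}{165}\right) = \frac{297}{625} - \frac{17}{5} = - \frac{1828}{625} \approx -2.9248$)
$\left(t + 562\right)^{2} = \left(- \frac{1828}{625} + 562\right)^{2} = \left(\frac{349422}{625}\right)^{2} = \frac{122095734084}{390625}$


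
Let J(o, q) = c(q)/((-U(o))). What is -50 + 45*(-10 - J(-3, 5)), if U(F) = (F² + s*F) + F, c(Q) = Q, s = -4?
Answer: -975/2 ≈ -487.50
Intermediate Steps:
U(F) = F² - 3*F (U(F) = (F² - 4*F) + F = F² - 3*F)
J(o, q) = -q/(o*(-3 + o)) (J(o, q) = q/((-o*(-3 + o))) = q*(-1/(o*(-3 + o))) = -q/(o*(-3 + o)))
-50 + 45*(-10 - J(-3, 5)) = -50 + 45*(-10 - (-1)*5/((-3)*(-3 - 3))) = -50 + 45*(-10 - (-1)*5*(-1)/(3*(-6))) = -50 + 45*(-10 - (-1)*5*(-1)*(-1)/(3*6)) = -50 + 45*(-10 - 1*(-5/18)) = -50 + 45*(-10 + 5/18) = -50 + 45*(-175/18) = -50 - 875/2 = -975/2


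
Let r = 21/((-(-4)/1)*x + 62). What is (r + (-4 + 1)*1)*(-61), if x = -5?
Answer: 305/2 ≈ 152.50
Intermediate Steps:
r = ½ (r = 21/(-(-4)/1*(-5) + 62) = 21/(-(-4)*(-5) + 62) = 21/(-2*(-2)*(-5) + 62) = 21/(4*(-5) + 62) = 21/(-20 + 62) = 21/42 = 21*(1/42) = ½ ≈ 0.50000)
(r + (-4 + 1)*1)*(-61) = (½ + (-4 + 1)*1)*(-61) = (½ - 3*1)*(-61) = (½ - 3)*(-61) = -5/2*(-61) = 305/2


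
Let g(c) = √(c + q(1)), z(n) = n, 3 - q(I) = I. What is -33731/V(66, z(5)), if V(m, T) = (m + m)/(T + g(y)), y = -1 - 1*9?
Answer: -168655/132 - 33731*I*√2/66 ≈ -1277.7 - 722.77*I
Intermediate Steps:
y = -10 (y = -1 - 9 = -10)
q(I) = 3 - I
g(c) = √(2 + c) (g(c) = √(c + (3 - 1*1)) = √(c + (3 - 1)) = √(c + 2) = √(2 + c))
V(m, T) = 2*m/(T + 2*I*√2) (V(m, T) = (m + m)/(T + √(2 - 10)) = (2*m)/(T + √(-8)) = (2*m)/(T + 2*I*√2) = 2*m/(T + 2*I*√2))
-33731/V(66, z(5)) = -(168655/132 + 33731*I*√2/66) = -33731*(5/132 + I*√2/66) = -168655/132 - 33731*I*√2/66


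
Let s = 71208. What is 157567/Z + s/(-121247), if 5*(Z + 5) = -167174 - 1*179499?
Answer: -120210301429/42036092406 ≈ -2.8597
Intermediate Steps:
Z = -346698/5 (Z = -5 + (-167174 - 1*179499)/5 = -5 + (-167174 - 179499)/5 = -5 + (⅕)*(-346673) = -5 - 346673/5 = -346698/5 ≈ -69340.)
157567/Z + s/(-121247) = 157567/(-346698/5) + 71208/(-121247) = 157567*(-5/346698) + 71208*(-1/121247) = -787835/346698 - 71208/121247 = -120210301429/42036092406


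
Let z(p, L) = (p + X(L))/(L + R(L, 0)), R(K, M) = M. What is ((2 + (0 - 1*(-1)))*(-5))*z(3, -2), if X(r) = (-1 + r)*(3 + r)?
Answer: 0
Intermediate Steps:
z(p, L) = (-3 + p + L² + 2*L)/L (z(p, L) = (p + (-3 + L² + 2*L))/(L + 0) = (-3 + p + L² + 2*L)/L)
((2 + (0 - 1*(-1)))*(-5))*z(3, -2) = ((2 + (0 - 1*(-1)))*(-5))*(2 - 2 - 3/(-2) + 3/(-2)) = ((2 + (0 + 1))*(-5))*(2 - 2 - 3*(-½) + 3*(-½)) = ((2 + 1)*(-5))*(2 - 2 + 3/2 - 3/2) = (3*(-5))*0 = -15*0 = 0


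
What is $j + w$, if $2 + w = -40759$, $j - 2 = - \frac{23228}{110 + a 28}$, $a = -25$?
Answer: $- \frac{12012291}{295} \approx -40720.0$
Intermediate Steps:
$j = \frac{12204}{295}$ ($j = 2 - \frac{23228}{110 - 700} = 2 - \frac{23228}{-590} = 2 - - \frac{11614}{295} = 2 + \frac{11614}{295} = \frac{12204}{295} \approx 41.37$)
$w = -40761$ ($w = -2 - 40759 = -40761$)
$j + w = \frac{12204}{295} - 40761 = - \frac{12012291}{295}$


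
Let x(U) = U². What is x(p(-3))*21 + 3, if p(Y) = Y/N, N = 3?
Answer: 24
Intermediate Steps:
p(Y) = Y/3
x(p(-3))*21 + 3 = ((⅓)*(-3))²*21 + 3 = (-1)²*21 + 3 = 1*21 + 3 = 21 + 3 = 24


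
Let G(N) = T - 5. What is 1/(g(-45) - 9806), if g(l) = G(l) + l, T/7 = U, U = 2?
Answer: -1/9842 ≈ -0.00010161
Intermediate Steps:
T = 14 (T = 7*2 = 14)
G(N) = 9 (G(N) = 14 - 5 = 9)
g(l) = 9 + l
1/(g(-45) - 9806) = 1/((9 - 45) - 9806) = 1/(-36 - 9806) = 1/(-9842) = -1/9842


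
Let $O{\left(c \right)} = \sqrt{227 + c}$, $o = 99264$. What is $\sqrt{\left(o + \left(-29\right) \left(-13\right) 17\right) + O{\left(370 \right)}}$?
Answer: $\sqrt{105673 + \sqrt{597}} \approx 325.11$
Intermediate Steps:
$\sqrt{\left(o + \left(-29\right) \left(-13\right) 17\right) + O{\left(370 \right)}} = \sqrt{\left(99264 + \left(-29\right) \left(-13\right) 17\right) + \sqrt{227 + 370}} = \sqrt{\left(99264 + 377 \cdot 17\right) + \sqrt{597}} = \sqrt{\left(99264 + 6409\right) + \sqrt{597}} = \sqrt{105673 + \sqrt{597}}$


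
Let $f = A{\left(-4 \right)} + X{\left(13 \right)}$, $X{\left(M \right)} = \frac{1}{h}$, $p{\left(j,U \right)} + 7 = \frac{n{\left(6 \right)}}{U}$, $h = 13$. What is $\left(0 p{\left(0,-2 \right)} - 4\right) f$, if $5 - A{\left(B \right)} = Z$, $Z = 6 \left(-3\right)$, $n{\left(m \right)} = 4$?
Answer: $- \frac{1200}{13} \approx -92.308$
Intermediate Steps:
$Z = -18$
$A{\left(B \right)} = 23$ ($A{\left(B \right)} = 5 - -18 = 5 + 18 = 23$)
$p{\left(j,U \right)} = -7 + \frac{4}{U}$
$X{\left(M \right)} = \frac{1}{13}$
$f = \frac{300}{13}$ ($f = 23 + \frac{1}{13} = \frac{300}{13} \approx 23.077$)
$\left(0 p{\left(0,-2 \right)} - 4\right) f = \left(0 \left(-7 + \frac{4}{-2}\right) - 4\right) \frac{300}{13} = \left(0 \left(-7 + 4 \left(- \frac{1}{2}\right)\right) - 4\right) \frac{300}{13} = \left(0 \left(-7 - 2\right) - 4\right) \frac{300}{13} = \left(0 \left(-9\right) - 4\right) \frac{300}{13} = \left(0 - 4\right) \frac{300}{13} = \left(-4\right) \frac{300}{13} = - \frac{1200}{13}$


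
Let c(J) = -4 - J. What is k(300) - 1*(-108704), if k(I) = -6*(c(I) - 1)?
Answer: 110534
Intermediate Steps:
k(I) = 30 + 6*I (k(I) = -6*((-4 - I) - 1) = -6*(-5 - I) = 30 + 6*I)
k(300) - 1*(-108704) = (30 + 6*300) - 1*(-108704) = (30 + 1800) + 108704 = 1830 + 108704 = 110534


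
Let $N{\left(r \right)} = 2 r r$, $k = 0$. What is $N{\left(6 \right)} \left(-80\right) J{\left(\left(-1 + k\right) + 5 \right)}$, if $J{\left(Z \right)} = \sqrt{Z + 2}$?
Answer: $- 5760 \sqrt{6} \approx -14109.0$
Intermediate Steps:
$J{\left(Z \right)} = \sqrt{2 + Z}$
$N{\left(r \right)} = 2 r^{2}$
$N{\left(6 \right)} \left(-80\right) J{\left(\left(-1 + k\right) + 5 \right)} = 2 \cdot 6^{2} \left(-80\right) \sqrt{2 + \left(\left(-1 + 0\right) + 5\right)} = 2 \cdot 36 \left(-80\right) \sqrt{2 + \left(-1 + 5\right)} = 72 \left(-80\right) \sqrt{2 + 4} = - 5760 \sqrt{6}$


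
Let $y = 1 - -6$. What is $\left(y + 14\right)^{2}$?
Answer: $441$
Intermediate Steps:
$y = 7$ ($y = 1 + 6 = 7$)
$\left(y + 14\right)^{2} = \left(7 + 14\right)^{2} = 21^{2} = 441$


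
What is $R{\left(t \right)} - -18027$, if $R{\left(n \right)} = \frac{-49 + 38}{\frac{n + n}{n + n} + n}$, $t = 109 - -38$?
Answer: $\frac{2667985}{148} \approx 18027.0$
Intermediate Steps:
$t = 147$ ($t = 109 + 38 = 147$)
$R{\left(n \right)} = - \frac{11}{1 + n}$ ($R{\left(n \right)} = - \frac{11}{\frac{2 n}{2 n} + n} = - \frac{11}{2 n \frac{1}{2 n} + n} = - \frac{11}{1 + n}$)
$R{\left(t \right)} - -18027 = - \frac{11}{1 + 147} - -18027 = - \frac{11}{148} + 18027 = \frac{2667985}{148}$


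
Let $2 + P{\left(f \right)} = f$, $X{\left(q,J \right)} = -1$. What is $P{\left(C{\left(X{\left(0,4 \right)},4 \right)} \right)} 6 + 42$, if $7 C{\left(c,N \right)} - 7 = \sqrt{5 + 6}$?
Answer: $36 + \frac{6 \sqrt{11}}{7} \approx 38.843$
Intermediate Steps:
$C{\left(c,N \right)} = 1 + \frac{\sqrt{11}}{7}$ ($C{\left(c,N \right)} = 1 + \frac{\sqrt{5 + 6}}{7} = 1 + \frac{\sqrt{11}}{7}$)
$P{\left(f \right)} = -2 + f$
$P{\left(C{\left(X{\left(0,4 \right)},4 \right)} \right)} 6 + 42 = \left(-2 + \left(1 + \frac{\sqrt{11}}{7}\right)\right) 6 + 42 = \left(-1 + \frac{\sqrt{11}}{7}\right) 6 + 42 = \left(-6 + \frac{6 \sqrt{11}}{7}\right) + 42 = 36 + \frac{6 \sqrt{11}}{7}$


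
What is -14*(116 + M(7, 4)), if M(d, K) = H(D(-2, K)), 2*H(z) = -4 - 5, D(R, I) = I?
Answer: -1561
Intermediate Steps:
H(z) = -9/2 (H(z) = (-4 - 5)/2 = (½)*(-9) = -9/2)
M(d, K) = -9/2
-14*(116 + M(7, 4)) = -14*(116 - 9/2) = -14*223/2 = -1561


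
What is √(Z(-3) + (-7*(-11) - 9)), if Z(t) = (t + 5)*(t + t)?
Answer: 2*√14 ≈ 7.4833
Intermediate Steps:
Z(t) = 2*t*(5 + t) (Z(t) = (5 + t)*(2*t) = 2*t*(5 + t))
√(Z(-3) + (-7*(-11) - 9)) = √(2*(-3)*(5 - 3) + (-7*(-11) - 9)) = √(2*(-3)*2 + (77 - 9)) = √(-12 + 68) = √56 = 2*√14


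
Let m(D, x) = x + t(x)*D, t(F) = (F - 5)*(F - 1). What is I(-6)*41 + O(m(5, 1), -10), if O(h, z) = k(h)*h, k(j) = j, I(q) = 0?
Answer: 1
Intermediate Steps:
t(F) = (-1 + F)*(-5 + F) (t(F) = (-5 + F)*(-1 + F) = (-1 + F)*(-5 + F))
m(D, x) = x + D*(5 + x² - 6*x) (m(D, x) = x + (5 + x² - 6*x)*D = x + D*(5 + x² - 6*x))
O(h, z) = h² (O(h, z) = h*h = h²)
I(-6)*41 + O(m(5, 1), -10) = 0*41 + (1 + 5*(5 + 1² - 6*1))² = 0 + (1 + 5*(5 + 1 - 6))² = 0 + (1 + 5*0)² = 0 + (1 + 0)² = 0 + 1² = 0 + 1 = 1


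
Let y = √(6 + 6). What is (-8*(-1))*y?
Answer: 16*√3 ≈ 27.713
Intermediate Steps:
y = 2*√3 (y = √12 = 2*√3 ≈ 3.4641)
(-8*(-1))*y = (-8*(-1))*(2*√3) = 8*(2*√3) = 16*√3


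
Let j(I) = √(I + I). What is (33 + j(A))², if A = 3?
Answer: (33 + √6)² ≈ 1256.7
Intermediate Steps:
j(I) = √2*√I (j(I) = √(2*I) = √2*√I)
(33 + j(A))² = (33 + √2*√3)² = (33 + √6)²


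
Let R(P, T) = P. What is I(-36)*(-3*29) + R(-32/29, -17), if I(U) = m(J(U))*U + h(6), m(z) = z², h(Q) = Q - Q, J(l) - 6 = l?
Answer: 81745168/29 ≈ 2.8188e+6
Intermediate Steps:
J(l) = 6 + l
h(Q) = 0
I(U) = U*(6 + U)² (I(U) = (6 + U)²*U + 0 = U*(6 + U)² + 0 = U*(6 + U)²)
I(-36)*(-3*29) + R(-32/29, -17) = (-36*(6 - 36)²)*(-3*29) - 32/29 = -36*(-30)²*(-87) - 32*1/29 = -36*900*(-87) - 32/29 = -32400*(-87) - 32/29 = 2818800 - 32/29 = 81745168/29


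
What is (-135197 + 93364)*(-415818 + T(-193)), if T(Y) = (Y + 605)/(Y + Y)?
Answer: 3357227095640/193 ≈ 1.7395e+10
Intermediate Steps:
T(Y) = (605 + Y)/(2*Y) (T(Y) = (605 + Y)/((2*Y)) = (605 + Y)*(1/(2*Y)) = (605 + Y)/(2*Y))
(-135197 + 93364)*(-415818 + T(-193)) = (-135197 + 93364)*(-415818 + (½)*(605 - 193)/(-193)) = -41833*(-415818 + (½)*(-1/193)*412) = -41833*(-415818 - 206/193) = -41833*(-80253080/193) = 3357227095640/193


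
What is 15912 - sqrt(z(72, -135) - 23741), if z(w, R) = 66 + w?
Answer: 15912 - I*sqrt(23603) ≈ 15912.0 - 153.63*I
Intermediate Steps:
15912 - sqrt(z(72, -135) - 23741) = 15912 - sqrt((66 + 72) - 23741) = 15912 - sqrt(138 - 23741) = 15912 - sqrt(-23603) = 15912 - I*sqrt(23603)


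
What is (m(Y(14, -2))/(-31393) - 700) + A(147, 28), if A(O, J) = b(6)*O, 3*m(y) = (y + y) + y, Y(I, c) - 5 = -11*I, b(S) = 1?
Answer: -17360180/31393 ≈ -553.00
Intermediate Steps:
Y(I, c) = 5 - 11*I
m(y) = y (m(y) = ((y + y) + y)/3 = (2*y + y)/3 = (3*y)/3 = y)
A(O, J) = O (A(O, J) = 1*O = O)
(m(Y(14, -2))/(-31393) - 700) + A(147, 28) = ((5 - 11*14)/(-31393) - 700) + 147 = ((5 - 154)*(-1/31393) - 700) + 147 = (-149*(-1/31393) - 700) + 147 = (149/31393 - 700) + 147 = -21974951/31393 + 147 = -17360180/31393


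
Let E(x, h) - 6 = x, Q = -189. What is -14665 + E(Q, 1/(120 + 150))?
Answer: -14848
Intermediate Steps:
E(x, h) = 6 + x
-14665 + E(Q, 1/(120 + 150)) = -14665 + (6 - 189) = -14665 - 183 = -14848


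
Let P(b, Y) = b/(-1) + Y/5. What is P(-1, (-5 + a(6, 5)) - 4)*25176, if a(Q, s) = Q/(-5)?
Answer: -654576/25 ≈ -26183.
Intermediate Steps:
a(Q, s) = -Q/5 (a(Q, s) = Q*(-⅕) = -Q/5)
P(b, Y) = -b + Y/5 (P(b, Y) = b*(-1) + Y*(⅕) = -b + Y/5)
P(-1, (-5 + a(6, 5)) - 4)*25176 = (-1*(-1) + ((-5 - ⅕*6) - 4)/5)*25176 = (1 + ((-5 - 6/5) - 4)/5)*25176 = (1 + (-31/5 - 4)/5)*25176 = (1 + (⅕)*(-51/5))*25176 = (1 - 51/25)*25176 = -26/25*25176 = -654576/25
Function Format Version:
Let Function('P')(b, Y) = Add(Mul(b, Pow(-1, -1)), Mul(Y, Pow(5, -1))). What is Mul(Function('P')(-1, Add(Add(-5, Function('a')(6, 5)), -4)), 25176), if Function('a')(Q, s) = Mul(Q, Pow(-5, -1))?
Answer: Rational(-654576, 25) ≈ -26183.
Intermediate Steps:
Function('a')(Q, s) = Mul(Rational(-1, 5), Q) (Function('a')(Q, s) = Mul(Q, Rational(-1, 5)) = Mul(Rational(-1, 5), Q))
Function('P')(b, Y) = Add(Mul(-1, b), Mul(Rational(1, 5), Y)) (Function('P')(b, Y) = Add(Mul(b, -1), Mul(Y, Rational(1, 5))) = Add(Mul(-1, b), Mul(Rational(1, 5), Y)))
Mul(Function('P')(-1, Add(Add(-5, Function('a')(6, 5)), -4)), 25176) = Mul(Add(Mul(-1, -1), Mul(Rational(1, 5), Add(Add(-5, Mul(Rational(-1, 5), 6)), -4))), 25176) = Mul(Add(1, Mul(Rational(1, 5), Add(Add(-5, Rational(-6, 5)), -4))), 25176) = Mul(Add(1, Mul(Rational(1, 5), Add(Rational(-31, 5), -4))), 25176) = Mul(Add(1, Mul(Rational(1, 5), Rational(-51, 5))), 25176) = Mul(Add(1, Rational(-51, 25)), 25176) = Mul(Rational(-26, 25), 25176) = Rational(-654576, 25)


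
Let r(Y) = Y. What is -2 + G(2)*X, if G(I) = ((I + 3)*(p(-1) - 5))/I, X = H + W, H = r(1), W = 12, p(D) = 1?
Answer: -132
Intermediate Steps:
H = 1
X = 13 (X = 1 + 12 = 13)
G(I) = (-12 - 4*I)/I (G(I) = ((I + 3)*(1 - 5))/I = ((3 + I)*(-4))/I = (-12 - 4*I)/I)
-2 + G(2)*X = -2 + (-4 - 12/2)*13 = -2 + (-4 - 12*1/2)*13 = -2 + (-4 - 6)*13 = -2 - 10*13 = -2 - 130 = -132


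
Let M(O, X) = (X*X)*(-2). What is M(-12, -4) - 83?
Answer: -115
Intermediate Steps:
M(O, X) = -2*X² (M(O, X) = X²*(-2) = -2*X²)
M(-12, -4) - 83 = -2*(-4)² - 83 = -2*16 - 83 = -32 - 83 = -115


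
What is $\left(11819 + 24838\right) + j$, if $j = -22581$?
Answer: $14076$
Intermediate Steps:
$\left(11819 + 24838\right) + j = \left(11819 + 24838\right) - 22581 = 36657 - 22581 = 14076$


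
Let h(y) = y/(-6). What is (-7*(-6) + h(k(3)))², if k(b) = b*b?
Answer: 6561/4 ≈ 1640.3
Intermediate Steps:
k(b) = b²
h(y) = -y/6 (h(y) = y*(-⅙) = -y/6)
(-7*(-6) + h(k(3)))² = (-7*(-6) - ⅙*3²)² = (42 - ⅙*9)² = (42 - 3/2)² = (81/2)² = 6561/4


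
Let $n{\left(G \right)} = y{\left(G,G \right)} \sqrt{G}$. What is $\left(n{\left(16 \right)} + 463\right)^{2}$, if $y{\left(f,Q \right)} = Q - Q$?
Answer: $214369$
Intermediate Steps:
$y{\left(f,Q \right)} = 0$
$n{\left(G \right)} = 0$ ($n{\left(G \right)} = 0 \sqrt{G} = 0$)
$\left(n{\left(16 \right)} + 463\right)^{2} = \left(0 + 463\right)^{2} = 463^{2} = 214369$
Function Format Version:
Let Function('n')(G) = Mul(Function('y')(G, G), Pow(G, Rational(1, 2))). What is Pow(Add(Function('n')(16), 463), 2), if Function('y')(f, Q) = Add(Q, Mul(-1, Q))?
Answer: 214369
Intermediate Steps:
Function('y')(f, Q) = 0
Function('n')(G) = 0 (Function('n')(G) = Mul(0, Pow(G, Rational(1, 2))) = 0)
Pow(Add(Function('n')(16), 463), 2) = Pow(Add(0, 463), 2) = Pow(463, 2) = 214369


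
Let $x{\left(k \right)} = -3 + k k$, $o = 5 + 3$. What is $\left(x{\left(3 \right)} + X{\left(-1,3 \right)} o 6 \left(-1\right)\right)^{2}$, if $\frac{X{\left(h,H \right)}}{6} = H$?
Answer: $736164$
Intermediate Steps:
$X{\left(h,H \right)} = 6 H$
$o = 8$
$x{\left(k \right)} = -3 + k^{2}$
$\left(x{\left(3 \right)} + X{\left(-1,3 \right)} o 6 \left(-1\right)\right)^{2} = \left(\left(-3 + 3^{2}\right) + 6 \cdot 3 \cdot 8 \cdot 6 \left(-1\right)\right)^{2} = \left(\left(-3 + 9\right) + 18 \cdot 8 \left(-6\right)\right)^{2} = \left(6 + 144 \left(-6\right)\right)^{2} = \left(6 - 864\right)^{2} = \left(-858\right)^{2} = 736164$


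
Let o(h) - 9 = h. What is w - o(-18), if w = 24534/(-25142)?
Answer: 100872/12571 ≈ 8.0242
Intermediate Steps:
o(h) = 9 + h
w = -12267/12571 (w = 24534*(-1/25142) = -12267/12571 ≈ -0.97582)
w - o(-18) = -12267/12571 - (9 - 18) = -12267/12571 - 1*(-9) = -12267/12571 + 9 = 100872/12571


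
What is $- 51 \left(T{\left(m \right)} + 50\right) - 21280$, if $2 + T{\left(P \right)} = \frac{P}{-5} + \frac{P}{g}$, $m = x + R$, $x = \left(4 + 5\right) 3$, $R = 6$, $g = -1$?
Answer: $- \frac{108542}{5} \approx -21708.0$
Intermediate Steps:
$x = 27$ ($x = 9 \cdot 3 = 27$)
$m = 33$ ($m = 27 + 6 = 33$)
$T{\left(P \right)} = -2 - \frac{6 P}{5}$ ($T{\left(P \right)} = -2 + \left(\frac{P}{-5} + \frac{P}{-1}\right) = -2 + \left(P \left(- \frac{1}{5}\right) + P \left(-1\right)\right) = -2 - \frac{6 P}{5}$)
$- 51 \left(T{\left(m \right)} + 50\right) - 21280 = - 51 \left(\left(-2 - \frac{198}{5}\right) + 50\right) - 21280 = - 51 \left(- \frac{208}{5} + 50\right) - 21280 = \left(-51\right) \frac{42}{5} - 21280 = - \frac{2142}{5} - 21280 = - \frac{108542}{5}$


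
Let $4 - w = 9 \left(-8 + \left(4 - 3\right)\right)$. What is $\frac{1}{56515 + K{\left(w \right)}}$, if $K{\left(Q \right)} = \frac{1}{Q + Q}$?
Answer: $\frac{134}{7573011} \approx 1.7694 \cdot 10^{-5}$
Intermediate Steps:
$w = 67$ ($w = 4 - 9 \left(-8 + \left(4 - 3\right)\right) = 4 - 9 \left(-8 + 1\right) = 4 - 9 \left(-7\right) = 4 - -63 = 4 + 63 = 67$)
$K{\left(Q \right)} = \frac{1}{2 Q}$
$\frac{1}{56515 + K{\left(w \right)}} = \frac{1}{56515 + \frac{1}{2 \cdot 67}} = \frac{1}{56515 + \frac{1}{2} \cdot \frac{1}{67}} = \frac{1}{56515 + \frac{1}{134}} = \frac{1}{\frac{7573011}{134}} = \frac{134}{7573011}$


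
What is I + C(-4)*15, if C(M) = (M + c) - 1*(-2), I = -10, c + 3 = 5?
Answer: -10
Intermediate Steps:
c = 2 (c = -3 + 5 = 2)
C(M) = 4 + M (C(M) = (M + 2) - 1*(-2) = (2 + M) + 2 = 4 + M)
I + C(-4)*15 = -10 + (4 - 4)*15 = -10 + 0*15 = -10 + 0 = -10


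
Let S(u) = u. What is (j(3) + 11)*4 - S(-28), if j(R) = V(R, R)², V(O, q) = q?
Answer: 108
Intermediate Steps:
j(R) = R²
(j(3) + 11)*4 - S(-28) = (3² + 11)*4 - 1*(-28) = (9 + 11)*4 + 28 = 20*4 + 28 = 80 + 28 = 108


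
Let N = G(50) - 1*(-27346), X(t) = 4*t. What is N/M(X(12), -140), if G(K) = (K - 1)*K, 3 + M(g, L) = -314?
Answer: -29796/317 ≈ -93.994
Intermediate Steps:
M(g, L) = -317 (M(g, L) = -3 - 314 = -317)
G(K) = K*(-1 + K) (G(K) = (-1 + K)*K = K*(-1 + K))
N = 29796 (N = 50*(-1 + 50) - 1*(-27346) = 50*49 + 27346 = 2450 + 27346 = 29796)
N/M(X(12), -140) = 29796/(-317) = 29796*(-1/317) = -29796/317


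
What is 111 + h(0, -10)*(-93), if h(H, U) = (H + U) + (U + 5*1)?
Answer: 1506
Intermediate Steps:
h(H, U) = 5 + H + 2*U (h(H, U) = (H + U) + (U + 5) = (H + U) + (5 + U) = 5 + H + 2*U)
111 + h(0, -10)*(-93) = 111 + (5 + 0 + 2*(-10))*(-93) = 111 + (5 + 0 - 20)*(-93) = 111 - 15*(-93) = 111 + 1395 = 1506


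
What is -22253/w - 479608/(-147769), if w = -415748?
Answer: 202684370341/61434666212 ≈ 3.2992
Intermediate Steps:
-22253/w - 479608/(-147769) = -22253/(-415748) - 479608/(-147769) = -22253*(-1/415748) - 479608*(-1/147769) = 22253/415748 + 479608/147769 = 202684370341/61434666212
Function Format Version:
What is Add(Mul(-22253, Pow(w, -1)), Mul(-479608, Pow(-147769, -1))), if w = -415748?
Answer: Rational(202684370341, 61434666212) ≈ 3.2992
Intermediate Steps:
Add(Mul(-22253, Pow(w, -1)), Mul(-479608, Pow(-147769, -1))) = Add(Mul(-22253, Pow(-415748, -1)), Mul(-479608, Pow(-147769, -1))) = Add(Mul(-22253, Rational(-1, 415748)), Mul(-479608, Rational(-1, 147769))) = Add(Rational(22253, 415748), Rational(479608, 147769)) = Rational(202684370341, 61434666212)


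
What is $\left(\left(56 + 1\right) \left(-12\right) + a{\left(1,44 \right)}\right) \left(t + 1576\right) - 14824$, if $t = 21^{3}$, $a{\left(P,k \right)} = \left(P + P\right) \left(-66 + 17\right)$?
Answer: $-8489358$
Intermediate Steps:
$a{\left(P,k \right)} = - 98 P$ ($a{\left(P,k \right)} = 2 P \left(-49\right) = - 98 P$)
$t = 9261$
$\left(\left(56 + 1\right) \left(-12\right) + a{\left(1,44 \right)}\right) \left(t + 1576\right) - 14824 = \left(\left(56 + 1\right) \left(-12\right) - 98\right) \left(9261 + 1576\right) - 14824 = \left(57 \left(-12\right) - 98\right) 10837 - 14824 = \left(-684 - 98\right) 10837 - 14824 = \left(-782\right) 10837 - 14824 = -8474534 - 14824 = -8489358$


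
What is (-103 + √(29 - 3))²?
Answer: (103 - √26)² ≈ 9584.6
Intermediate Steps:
(-103 + √(29 - 3))² = (-103 + √26)²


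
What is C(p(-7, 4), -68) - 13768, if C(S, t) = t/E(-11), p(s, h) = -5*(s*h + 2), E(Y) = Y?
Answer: -151380/11 ≈ -13762.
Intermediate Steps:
p(s, h) = -10 - 5*h*s (p(s, h) = -5*(h*s + 2) = -5*(2 + h*s) = -10 - 5*h*s)
C(S, t) = -t/11 (C(S, t) = t/(-11) = t*(-1/11) = -t/11)
C(p(-7, 4), -68) - 13768 = -1/11*(-68) - 13768 = 68/11 - 13768 = -151380/11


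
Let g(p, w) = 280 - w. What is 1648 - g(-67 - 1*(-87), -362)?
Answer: 1006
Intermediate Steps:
1648 - g(-67 - 1*(-87), -362) = 1648 - (280 - 1*(-362)) = 1648 - (280 + 362) = 1648 - 1*642 = 1648 - 642 = 1006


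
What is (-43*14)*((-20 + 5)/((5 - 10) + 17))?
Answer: 1505/2 ≈ 752.50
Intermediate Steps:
(-43*14)*((-20 + 5)/((5 - 10) + 17)) = -(-9030)/(-5 + 17) = -(-9030)/12 = -602*(-5/4) = 1505/2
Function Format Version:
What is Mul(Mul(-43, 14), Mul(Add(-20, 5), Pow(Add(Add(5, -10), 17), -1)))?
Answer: Rational(1505, 2) ≈ 752.50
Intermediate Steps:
Mul(Mul(-43, 14), Mul(Add(-20, 5), Pow(Add(Add(5, -10), 17), -1))) = Mul(-602, Mul(-15, Pow(Add(-5, 17), -1))) = Mul(-602, Mul(-15, Pow(12, -1))) = Mul(-602, Mul(-15, Rational(1, 12))) = Mul(-602, Rational(-5, 4)) = Rational(1505, 2)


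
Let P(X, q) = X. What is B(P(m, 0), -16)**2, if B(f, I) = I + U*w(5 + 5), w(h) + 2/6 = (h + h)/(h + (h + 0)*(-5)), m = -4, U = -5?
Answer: 5041/36 ≈ 140.03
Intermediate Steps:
w(h) = -5/6 (w(h) = -1/3 + (h + h)/(h + (h + 0)*(-5)) = -1/3 + (2*h)/(h + h*(-5)) = -1/3 + (2*h)/(h - 5*h) = -1/3 + (2*h)/((-4*h)) = -1/3 + (2*h)*(-1/(4*h)) = -1/3 - 1/2 = -5/6)
B(f, I) = 25/6 + I (B(f, I) = I - 5*(-5/6) = I + 25/6 = 25/6 + I)
B(P(m, 0), -16)**2 = (25/6 - 16)**2 = (-71/6)**2 = 5041/36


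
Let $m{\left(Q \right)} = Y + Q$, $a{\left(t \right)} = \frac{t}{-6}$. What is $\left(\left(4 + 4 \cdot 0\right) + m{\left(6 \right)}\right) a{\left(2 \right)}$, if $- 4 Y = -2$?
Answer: $- \frac{7}{2} \approx -3.5$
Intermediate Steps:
$Y = \frac{1}{2}$ ($Y = \left(- \frac{1}{4}\right) \left(-2\right) = \frac{1}{2} \approx 0.5$)
$a{\left(t \right)} = - \frac{t}{6}$ ($a{\left(t \right)} = t \left(- \frac{1}{6}\right) = - \frac{t}{6}$)
$m{\left(Q \right)} = \frac{1}{2} + Q$
$\left(\left(4 + 4 \cdot 0\right) + m{\left(6 \right)}\right) a{\left(2 \right)} = \left(\left(4 + 4 \cdot 0\right) + \left(\frac{1}{2} + 6\right)\right) \left(\left(- \frac{1}{6}\right) 2\right) = \left(\left(4 + 0\right) + \frac{13}{2}\right) \left(- \frac{1}{3}\right) = \left(4 + \frac{13}{2}\right) \left(- \frac{1}{3}\right) = \frac{21}{2} \left(- \frac{1}{3}\right) = - \frac{7}{2}$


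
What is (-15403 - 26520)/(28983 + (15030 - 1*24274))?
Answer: -41923/19739 ≈ -2.1239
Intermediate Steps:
(-15403 - 26520)/(28983 + (15030 - 1*24274)) = -41923/(28983 + (15030 - 24274)) = -41923/(28983 - 9244) = -41923/19739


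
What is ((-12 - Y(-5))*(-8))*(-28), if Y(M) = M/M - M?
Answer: -4032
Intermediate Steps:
Y(M) = 1 - M
((-12 - Y(-5))*(-8))*(-28) = ((-12 - (1 - 1*(-5)))*(-8))*(-28) = ((-12 - (1 + 5))*(-8))*(-28) = ((-12 - 1*6)*(-8))*(-28) = ((-12 - 6)*(-8))*(-28) = -18*(-8)*(-28) = 144*(-28) = -4032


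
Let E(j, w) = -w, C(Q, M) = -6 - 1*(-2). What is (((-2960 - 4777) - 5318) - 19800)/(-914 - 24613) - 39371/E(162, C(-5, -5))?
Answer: -1004892097/102108 ≈ -9841.5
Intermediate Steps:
C(Q, M) = -4 (C(Q, M) = -6 + 2 = -4)
(((-2960 - 4777) - 5318) - 19800)/(-914 - 24613) - 39371/E(162, C(-5, -5)) = (((-2960 - 4777) - 5318) - 19800)/(-914 - 24613) - 39371/((-1*(-4))) = ((-7737 - 5318) - 19800)/(-25527) - 39371/4 = (-13055 - 19800)*(-1/25527) - 39371*¼ = -32855*(-1/25527) - 39371/4 = 32855/25527 - 39371/4 = -1004892097/102108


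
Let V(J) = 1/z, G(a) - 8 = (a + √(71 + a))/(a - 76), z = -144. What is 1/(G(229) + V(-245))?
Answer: 56869488/539602561 - 391680*√3/539602561 ≈ 0.10413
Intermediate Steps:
G(a) = 8 + (a + √(71 + a))/(-76 + a) (G(a) = 8 + (a + √(71 + a))/(a - 76) = 8 + (a + √(71 + a))/(-76 + a))
V(J) = -1/144 (V(J) = 1/(-144) = -1/144)
1/(G(229) + V(-245)) = 1/((-608 + √(71 + 229) + 9*229)/(-76 + 229) - 1/144) = 1/((-608 + √300 + 2061)/153 - 1/144) = 1/((-608 + 10*√3 + 2061)/153 - 1/144) = 1/((1453 + 10*√3)/153 - 1/144) = 1/((1453/153 + 10*√3/153) - 1/144) = 1/(23231/2448 + 10*√3/153)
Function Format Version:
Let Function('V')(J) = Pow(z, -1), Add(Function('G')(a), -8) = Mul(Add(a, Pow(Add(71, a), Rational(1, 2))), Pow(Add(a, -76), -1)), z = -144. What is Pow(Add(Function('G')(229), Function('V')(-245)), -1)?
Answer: Add(Rational(56869488, 539602561), Mul(Rational(-391680, 539602561), Pow(3, Rational(1, 2)))) ≈ 0.10413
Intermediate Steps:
Function('G')(a) = Add(8, Mul(Pow(Add(-76, a), -1), Add(a, Pow(Add(71, a), Rational(1, 2))))) (Function('G')(a) = Add(8, Mul(Add(a, Pow(Add(71, a), Rational(1, 2))), Pow(Add(a, -76), -1))) = Add(8, Mul(Add(a, Pow(Add(71, a), Rational(1, 2))), Pow(Add(-76, a), -1))) = Add(8, Mul(Pow(Add(-76, a), -1), Add(a, Pow(Add(71, a), Rational(1, 2))))))
Function('V')(J) = Rational(-1, 144) (Function('V')(J) = Pow(-144, -1) = Rational(-1, 144))
Pow(Add(Function('G')(229), Function('V')(-245)), -1) = Pow(Add(Mul(Pow(Add(-76, 229), -1), Add(-608, Pow(Add(71, 229), Rational(1, 2)), Mul(9, 229))), Rational(-1, 144)), -1) = Pow(Add(Mul(Pow(153, -1), Add(-608, Pow(300, Rational(1, 2)), 2061)), Rational(-1, 144)), -1) = Pow(Add(Mul(Rational(1, 153), Add(-608, Mul(10, Pow(3, Rational(1, 2))), 2061)), Rational(-1, 144)), -1) = Pow(Add(Mul(Rational(1, 153), Add(1453, Mul(10, Pow(3, Rational(1, 2))))), Rational(-1, 144)), -1) = Pow(Add(Add(Rational(1453, 153), Mul(Rational(10, 153), Pow(3, Rational(1, 2)))), Rational(-1, 144)), -1) = Pow(Add(Rational(23231, 2448), Mul(Rational(10, 153), Pow(3, Rational(1, 2)))), -1)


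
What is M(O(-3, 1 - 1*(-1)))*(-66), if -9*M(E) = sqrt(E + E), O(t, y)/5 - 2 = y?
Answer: 44*sqrt(10)/3 ≈ 46.380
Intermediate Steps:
O(t, y) = 10 + 5*y
M(E) = -sqrt(2)*sqrt(E)/9 (M(E) = -sqrt(E + E)/9 = -sqrt(2)*sqrt(E)/9)
M(O(-3, 1 - 1*(-1)))*(-66) = -sqrt(2)*sqrt(10 + 5*(1 - 1*(-1)))/9*(-66) = -sqrt(2)*sqrt(10 + 5*(1 + 1))/9*(-66) = -sqrt(2)*sqrt(10 + 5*2)/9*(-66) = -sqrt(2)*sqrt(10 + 10)/9*(-66) = -sqrt(2)*sqrt(20)/9*(-66) = -sqrt(2)*2*sqrt(5)/9*(-66) = -2*sqrt(10)/9*(-66) = 44*sqrt(10)/3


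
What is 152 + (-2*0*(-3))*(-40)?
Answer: 152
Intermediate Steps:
152 + (-2*0*(-3))*(-40) = 152 + (0*(-3))*(-40) = 152 + 0*(-40) = 152 + 0 = 152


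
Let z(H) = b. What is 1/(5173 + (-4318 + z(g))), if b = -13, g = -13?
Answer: 1/842 ≈ 0.0011876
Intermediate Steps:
z(H) = -13
1/(5173 + (-4318 + z(g))) = 1/(5173 + (-4318 - 13)) = 1/(5173 - 4331) = 1/842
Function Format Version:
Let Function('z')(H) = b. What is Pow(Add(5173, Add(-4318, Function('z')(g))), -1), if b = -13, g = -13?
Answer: Rational(1, 842) ≈ 0.0011876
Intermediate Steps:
Function('z')(H) = -13
Pow(Add(5173, Add(-4318, Function('z')(g))), -1) = Pow(Add(5173, Add(-4318, -13)), -1) = Pow(Add(5173, -4331), -1) = Pow(842, -1) = Rational(1, 842)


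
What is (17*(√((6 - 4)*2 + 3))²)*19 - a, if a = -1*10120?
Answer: 12381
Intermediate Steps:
a = -10120
(17*(√((6 - 4)*2 + 3))²)*19 - a = (17*(√((6 - 4)*2 + 3))²)*19 - 1*(-10120) = (17*(√(2*2 + 3))²)*19 + 10120 = (17*(√(4 + 3))²)*19 + 10120 = (17*(√7)²)*19 + 10120 = (17*7)*19 + 10120 = 119*19 + 10120 = 2261 + 10120 = 12381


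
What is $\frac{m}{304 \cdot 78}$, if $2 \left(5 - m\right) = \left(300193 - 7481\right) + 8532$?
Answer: $- \frac{150617}{23712} \approx -6.3519$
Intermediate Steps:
$m = -150617$ ($m = 5 - \frac{\left(300193 - 7481\right) + 8532}{2} = 5 - \frac{292712 + 8532}{2} = 5 - 150622 = -150617$)
$\frac{m}{304 \cdot 78} = - \frac{150617}{304 \cdot 78} = - \frac{150617}{23712}$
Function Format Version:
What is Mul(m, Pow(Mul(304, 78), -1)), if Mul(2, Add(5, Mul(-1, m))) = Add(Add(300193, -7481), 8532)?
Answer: Rational(-150617, 23712) ≈ -6.3519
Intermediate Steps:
m = -150617 (m = Add(5, Mul(Rational(-1, 2), Add(Add(300193, -7481), 8532))) = Add(5, Mul(Rational(-1, 2), Add(292712, 8532))) = Add(5, Mul(Rational(-1, 2), 301244)) = Add(5, -150622) = -150617)
Mul(m, Pow(Mul(304, 78), -1)) = Mul(-150617, Pow(Mul(304, 78), -1)) = Mul(-150617, Pow(23712, -1)) = Mul(-150617, Rational(1, 23712)) = Rational(-150617, 23712)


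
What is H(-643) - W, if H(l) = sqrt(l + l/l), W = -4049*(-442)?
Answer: -1789658 + I*sqrt(642) ≈ -1.7897e+6 + 25.338*I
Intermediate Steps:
W = 1789658
H(l) = sqrt(1 + l) (H(l) = sqrt(l + 1) = sqrt(1 + l))
H(-643) - W = sqrt(1 - 643) - 1*1789658 = sqrt(-642) - 1789658 = I*sqrt(642) - 1789658 = -1789658 + I*sqrt(642)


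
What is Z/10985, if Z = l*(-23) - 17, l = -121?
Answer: 2766/10985 ≈ 0.25180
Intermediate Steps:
Z = 2766 (Z = -121*(-23) - 17 = 2783 - 17 = 2766)
Z/10985 = 2766/10985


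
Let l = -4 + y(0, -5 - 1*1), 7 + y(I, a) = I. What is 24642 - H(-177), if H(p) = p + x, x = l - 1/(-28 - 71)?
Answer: 2458169/99 ≈ 24830.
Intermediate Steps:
y(I, a) = -7 + I
l = -11 (l = -4 + (-7 + 0) = -4 - 7 = -11)
x = -1088/99 (x = -11 - 1/(-28 - 71) = -11 - 1/(-99) = -11 - 1*(-1/99) = -11 + 1/99 = -1088/99 ≈ -10.990)
H(p) = -1088/99 + p (H(p) = p - 1088/99 = -1088/99 + p)
24642 - H(-177) = 24642 - (-1088/99 - 177) = 24642 - 1*(-18611/99) = 24642 + 18611/99 = 2458169/99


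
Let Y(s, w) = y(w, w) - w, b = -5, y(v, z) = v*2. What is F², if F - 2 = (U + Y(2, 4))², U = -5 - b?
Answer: 324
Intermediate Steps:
y(v, z) = 2*v
Y(s, w) = w (Y(s, w) = 2*w - w = w)
U = 0 (U = -5 - 1*(-5) = -5 + 5 = 0)
F = 18 (F = 2 + (0 + 4)² = 2 + 4² = 2 + 16 = 18)
F² = 18² = 324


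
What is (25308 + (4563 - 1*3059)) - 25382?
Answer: 1430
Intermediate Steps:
(25308 + (4563 - 1*3059)) - 25382 = (25308 + (4563 - 3059)) - 25382 = (25308 + 1504) - 25382 = 26812 - 25382 = 1430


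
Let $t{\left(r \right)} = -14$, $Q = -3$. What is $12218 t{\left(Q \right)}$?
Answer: $-171052$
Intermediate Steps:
$12218 t{\left(Q \right)} = 12218 \left(-14\right) = -171052$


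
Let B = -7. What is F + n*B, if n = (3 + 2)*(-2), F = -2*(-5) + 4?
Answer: 84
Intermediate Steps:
F = 14 (F = 10 + 4 = 14)
n = -10 (n = 5*(-2) = -10)
F + n*B = 14 - 10*(-7) = 14 + 70 = 84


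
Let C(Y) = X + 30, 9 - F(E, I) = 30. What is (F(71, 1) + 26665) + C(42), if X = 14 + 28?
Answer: 26716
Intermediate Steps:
X = 42
F(E, I) = -21 (F(E, I) = 9 - 1*30 = 9 - 30 = -21)
C(Y) = 72 (C(Y) = 42 + 30 = 72)
(F(71, 1) + 26665) + C(42) = (-21 + 26665) + 72 = 26644 + 72 = 26716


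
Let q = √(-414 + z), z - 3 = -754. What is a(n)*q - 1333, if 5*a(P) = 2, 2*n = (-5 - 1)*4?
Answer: -1333 + 2*I*√1165/5 ≈ -1333.0 + 13.653*I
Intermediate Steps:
z = -751 (z = 3 - 754 = -751)
n = -12 (n = ((-5 - 1)*4)/2 = (-6*4)/2 = (½)*(-24) = -12)
a(P) = ⅖ (a(P) = (⅕)*2 = ⅖)
q = I*√1165 (q = √(-414 - 751) = √(-1165) = I*√1165 ≈ 34.132*I)
a(n)*q - 1333 = 2*(I*√1165)/5 - 1333 = 2*I*√1165/5 - 1333 = -1333 + 2*I*√1165/5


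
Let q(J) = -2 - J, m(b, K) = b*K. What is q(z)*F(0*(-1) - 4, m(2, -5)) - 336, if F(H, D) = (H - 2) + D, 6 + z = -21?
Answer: -736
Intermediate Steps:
m(b, K) = K*b
z = -27 (z = -6 - 21 = -27)
F(H, D) = -2 + D + H (F(H, D) = (-2 + H) + D = -2 + D + H)
q(z)*F(0*(-1) - 4, m(2, -5)) - 336 = (-2 - 1*(-27))*(-2 - 5*2 + (0*(-1) - 4)) - 336 = (-2 + 27)*(-2 - 10 + (0 - 4)) - 336 = 25*(-2 - 10 - 4) - 336 = 25*(-16) - 336 = -400 - 336 = -736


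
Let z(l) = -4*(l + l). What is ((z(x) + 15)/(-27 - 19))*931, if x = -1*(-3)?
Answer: 8379/46 ≈ 182.15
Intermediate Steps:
x = 3
z(l) = -8*l
((z(x) + 15)/(-27 - 19))*931 = ((-8*3 + 15)/(-27 - 19))*931 = ((-24 + 15)/(-46))*931 = -9*(-1/46)*931 = (9/46)*931 = 8379/46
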